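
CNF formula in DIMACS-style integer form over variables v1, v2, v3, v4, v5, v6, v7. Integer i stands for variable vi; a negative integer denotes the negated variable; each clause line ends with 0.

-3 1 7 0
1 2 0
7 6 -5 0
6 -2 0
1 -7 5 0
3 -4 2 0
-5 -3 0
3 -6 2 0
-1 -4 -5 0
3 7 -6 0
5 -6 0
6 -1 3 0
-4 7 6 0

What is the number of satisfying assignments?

The models are:
  v1=0 v2=1 v3=0 v4=0 v5=1 v6=1 v7=1
  v1=0 v2=1 v3=0 v4=1 v5=1 v6=1 v7=1
  v1=1 v2=0 v3=1 v4=0 v5=0 v6=0 v7=0
  v1=1 v2=0 v3=1 v4=0 v5=0 v6=0 v7=1
  v1=1 v2=0 v3=1 v4=1 v5=0 v6=0 v7=1
  v1=1 v2=1 v3=0 v4=0 v5=1 v6=1 v7=1
That's 6 in total.

6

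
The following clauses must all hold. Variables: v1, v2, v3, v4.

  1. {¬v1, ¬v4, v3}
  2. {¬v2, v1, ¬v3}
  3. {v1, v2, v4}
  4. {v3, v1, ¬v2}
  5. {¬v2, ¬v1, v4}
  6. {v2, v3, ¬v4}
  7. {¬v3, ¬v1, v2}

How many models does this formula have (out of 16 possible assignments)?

3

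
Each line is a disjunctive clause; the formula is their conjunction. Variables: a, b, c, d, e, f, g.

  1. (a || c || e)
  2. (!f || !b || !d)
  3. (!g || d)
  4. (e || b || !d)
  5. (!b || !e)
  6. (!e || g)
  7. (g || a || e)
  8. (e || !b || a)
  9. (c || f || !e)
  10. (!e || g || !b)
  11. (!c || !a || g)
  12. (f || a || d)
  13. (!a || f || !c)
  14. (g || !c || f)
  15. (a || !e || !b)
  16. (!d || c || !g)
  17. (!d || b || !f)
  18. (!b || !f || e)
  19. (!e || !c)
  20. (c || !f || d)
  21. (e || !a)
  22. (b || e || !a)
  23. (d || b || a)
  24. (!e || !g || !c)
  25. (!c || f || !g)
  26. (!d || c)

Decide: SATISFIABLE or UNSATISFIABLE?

UNSATISFIABLE

e = True:
  propagation gives b=False, g=True, d=True, c=True; an empty clause results — contradiction.
e = False:
  propagation gives a=False, c=True, g=True, d=True; an empty clause results — contradiction.
Every branch closes, so no satisfying assignment exists.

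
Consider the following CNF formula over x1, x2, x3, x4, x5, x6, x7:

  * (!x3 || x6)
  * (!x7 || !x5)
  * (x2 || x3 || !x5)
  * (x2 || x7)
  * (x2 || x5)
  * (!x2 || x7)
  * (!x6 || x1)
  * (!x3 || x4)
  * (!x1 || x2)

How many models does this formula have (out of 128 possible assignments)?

7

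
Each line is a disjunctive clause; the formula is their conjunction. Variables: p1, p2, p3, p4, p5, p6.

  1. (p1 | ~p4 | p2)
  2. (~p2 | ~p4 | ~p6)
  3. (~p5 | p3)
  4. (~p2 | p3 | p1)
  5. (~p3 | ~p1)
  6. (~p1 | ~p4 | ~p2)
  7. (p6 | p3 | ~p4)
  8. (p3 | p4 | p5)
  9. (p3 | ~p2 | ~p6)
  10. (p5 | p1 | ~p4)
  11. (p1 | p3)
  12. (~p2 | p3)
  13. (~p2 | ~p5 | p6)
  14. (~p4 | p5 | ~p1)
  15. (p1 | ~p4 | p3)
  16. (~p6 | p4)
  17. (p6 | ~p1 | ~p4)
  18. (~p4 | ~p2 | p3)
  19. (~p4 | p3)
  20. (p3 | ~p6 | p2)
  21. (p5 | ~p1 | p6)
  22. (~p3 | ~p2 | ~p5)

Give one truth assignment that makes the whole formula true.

p1=F, p2=F, p3=T, p4=F, p5=F, p6=F

Branch on p1: take p1 = False.
  then p3 is forced to True.
Try p2 = False.
  then p4 is forced to False.
  then p6 is forced to False.
p5 is now unconstrained; take p5 = False.
Every clause has at least one true literal under this assignment.
Check each clause:
  1. (p2 | ~p4 | p1) — ~p4 is true.
  2. (~p2 | ~p4 | ~p6) — ~p6 is true.
  3. (p3 | ~p5) — p3 is true.
  4. (p1 | p3 | ~p2) — p3 is true.
  5. (~p3 | ~p1) — ~p1 is true.
  6. (~p2 | ~p1 | ~p4) — ~p4 is true.
  7. (~p4 | p6 | p3) — p3 is true.
  8. (p3 | p4 | p5) — p3 is true.
  9. (~p2 | ~p6 | p3) — ~p6 is true.
  10. (p5 | ~p4 | p1) — ~p4 is true.
  11. (p3 | p1) — p3 is true.
  12. (p3 | ~p2) — p3 is true.
  13. (~p5 | p6 | ~p2) — ~p5 is true.
  14. (~p4 | p5 | ~p1) — ~p4 is true.
  15. (p3 | p1 | ~p4) — p3 is true.
  16. (~p6 | p4) — ~p6 is true.
  17. (~p4 | p6 | ~p1) — ~p4 is true.
  18. (p3 | ~p2 | ~p4) — p3 is true.
  19. (p3 | ~p4) — p3 is true.
  20. (~p6 | p2 | p3) — ~p6 is true.
  21. (~p1 | p5 | p6) — ~p1 is true.
  22. (~p3 | ~p2 | ~p5) — ~p5 is true.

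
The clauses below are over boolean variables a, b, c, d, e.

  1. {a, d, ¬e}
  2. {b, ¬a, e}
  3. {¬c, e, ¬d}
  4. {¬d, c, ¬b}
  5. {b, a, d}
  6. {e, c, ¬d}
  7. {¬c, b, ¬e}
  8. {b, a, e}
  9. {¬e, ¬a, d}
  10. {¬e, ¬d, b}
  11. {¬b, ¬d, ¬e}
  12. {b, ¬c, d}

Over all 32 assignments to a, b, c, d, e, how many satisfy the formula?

Satisfying assignments:
  a=0 b=1 c=0 d=0 e=0
  a=0 b=1 c=1 d=0 e=0
  a=1 b=1 c=0 d=0 e=0
  a=1 b=1 c=1 d=0 e=0
Count: 4.

4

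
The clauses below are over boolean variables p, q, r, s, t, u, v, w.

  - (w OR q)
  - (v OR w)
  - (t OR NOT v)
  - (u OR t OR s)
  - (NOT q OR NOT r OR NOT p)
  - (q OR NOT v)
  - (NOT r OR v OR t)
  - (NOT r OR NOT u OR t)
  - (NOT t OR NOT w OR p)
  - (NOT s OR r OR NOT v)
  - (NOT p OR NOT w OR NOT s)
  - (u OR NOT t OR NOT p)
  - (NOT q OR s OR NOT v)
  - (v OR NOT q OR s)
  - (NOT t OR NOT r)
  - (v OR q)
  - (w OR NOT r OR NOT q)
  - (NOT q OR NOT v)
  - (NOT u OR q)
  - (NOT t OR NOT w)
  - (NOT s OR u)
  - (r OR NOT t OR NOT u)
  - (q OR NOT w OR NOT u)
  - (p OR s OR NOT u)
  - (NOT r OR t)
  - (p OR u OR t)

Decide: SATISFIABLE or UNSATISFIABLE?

SATISFIABLE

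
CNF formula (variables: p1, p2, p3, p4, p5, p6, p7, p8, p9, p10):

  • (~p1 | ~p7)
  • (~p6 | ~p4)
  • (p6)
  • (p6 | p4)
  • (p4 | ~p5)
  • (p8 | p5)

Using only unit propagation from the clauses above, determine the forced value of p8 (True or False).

True

(p6) stands alone — p6 = True.
(~p6 | ~p4) with p6 = True leaves only ~p4, so p4 = False.
From (~p5 | p4) and p4 = False: p5 = False.
From (p5 | p8) and p5 = False: p8 = True.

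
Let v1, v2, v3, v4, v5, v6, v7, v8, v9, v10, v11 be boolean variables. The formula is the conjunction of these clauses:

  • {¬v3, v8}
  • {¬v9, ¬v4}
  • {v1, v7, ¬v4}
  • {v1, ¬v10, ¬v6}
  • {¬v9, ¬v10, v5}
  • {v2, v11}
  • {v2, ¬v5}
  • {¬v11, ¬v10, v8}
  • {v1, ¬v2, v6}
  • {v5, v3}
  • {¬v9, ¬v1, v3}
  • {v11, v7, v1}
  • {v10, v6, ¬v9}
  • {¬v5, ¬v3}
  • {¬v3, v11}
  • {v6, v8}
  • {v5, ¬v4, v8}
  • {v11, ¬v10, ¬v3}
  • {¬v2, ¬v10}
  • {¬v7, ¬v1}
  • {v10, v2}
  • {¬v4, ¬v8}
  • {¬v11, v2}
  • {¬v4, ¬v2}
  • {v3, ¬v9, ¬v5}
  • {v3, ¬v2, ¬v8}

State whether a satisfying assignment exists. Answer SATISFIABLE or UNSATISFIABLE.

v4 occurs only negated in the remaining clauses — set v4 = False.
Pure literal: v9 appears only negated; assign v9 = False.
Set v1 = False and propagate.
For the remaining variables, v2 = True, v3 = False, v5 = True, v6 = True, v7 = True, v8 = False, v10 = False, v11 = True works.
Every clause has at least one true literal under this assignment.
So v1 = False, v2 = True, v3 = False, v4 = False, v5 = True, v6 = True, v7 = True, v8 = False, v9 = False, v10 = False, v11 = True is a satisfying assignment.

SATISFIABLE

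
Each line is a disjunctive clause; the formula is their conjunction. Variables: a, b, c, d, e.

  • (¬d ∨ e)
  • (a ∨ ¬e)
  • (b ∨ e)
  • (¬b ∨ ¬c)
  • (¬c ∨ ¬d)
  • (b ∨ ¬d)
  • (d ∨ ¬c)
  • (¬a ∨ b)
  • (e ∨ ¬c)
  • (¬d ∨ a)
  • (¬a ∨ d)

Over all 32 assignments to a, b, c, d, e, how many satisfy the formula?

2

Satisfying assignments:
  a=F b=T c=F d=F e=F
  a=T b=T c=F d=T e=T
That's 2 in total.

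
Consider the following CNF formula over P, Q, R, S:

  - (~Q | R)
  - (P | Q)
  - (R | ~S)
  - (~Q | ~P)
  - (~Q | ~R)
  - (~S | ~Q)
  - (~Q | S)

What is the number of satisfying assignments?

3

Satisfying assignments:
  P=1 Q=0 R=0 S=0
  P=1 Q=0 R=1 S=0
  P=1 Q=0 R=1 S=1
That's 3 in total.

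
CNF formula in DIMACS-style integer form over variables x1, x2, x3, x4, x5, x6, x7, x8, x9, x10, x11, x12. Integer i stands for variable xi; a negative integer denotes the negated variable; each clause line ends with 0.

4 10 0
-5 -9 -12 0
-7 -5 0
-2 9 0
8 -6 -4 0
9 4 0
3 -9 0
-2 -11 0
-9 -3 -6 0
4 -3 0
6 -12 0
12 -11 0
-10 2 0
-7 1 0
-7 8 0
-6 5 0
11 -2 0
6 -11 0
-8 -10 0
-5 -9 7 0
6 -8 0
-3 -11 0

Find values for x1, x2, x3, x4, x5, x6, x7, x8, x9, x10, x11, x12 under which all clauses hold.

Set x1 = False and propagate.
  then x7 is forced to False.
For the remaining variables, x2 = False, x3 = True, x4 = True, x5 = False, x6 = False, x8 = False, x9 = True, x10 = False, x11 = False, x12 = False works.
Every clause has at least one true literal under this assignment.

x1=F, x2=F, x3=T, x4=T, x5=F, x6=F, x7=F, x8=F, x9=T, x10=F, x11=F, x12=F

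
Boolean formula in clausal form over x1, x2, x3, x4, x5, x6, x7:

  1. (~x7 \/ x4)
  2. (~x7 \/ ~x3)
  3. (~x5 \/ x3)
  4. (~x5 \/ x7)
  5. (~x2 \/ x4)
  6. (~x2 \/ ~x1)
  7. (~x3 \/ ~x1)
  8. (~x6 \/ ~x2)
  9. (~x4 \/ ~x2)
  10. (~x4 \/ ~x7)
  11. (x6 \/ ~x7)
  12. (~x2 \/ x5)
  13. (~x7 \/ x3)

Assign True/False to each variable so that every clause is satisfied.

x1=False, x2=False, x3=False, x4=False, x5=False, x6=False, x7=False

x1 occurs only negated in the remaining clauses — set x1 = False.
x2 occurs only negated in the remaining clauses — set x2 = False.
Set x3 = False and propagate.
  then x5 is forced to False.
  then x7 is forced to False.
x4, x6 are now unconstrained; take x4 = False, x6 = False.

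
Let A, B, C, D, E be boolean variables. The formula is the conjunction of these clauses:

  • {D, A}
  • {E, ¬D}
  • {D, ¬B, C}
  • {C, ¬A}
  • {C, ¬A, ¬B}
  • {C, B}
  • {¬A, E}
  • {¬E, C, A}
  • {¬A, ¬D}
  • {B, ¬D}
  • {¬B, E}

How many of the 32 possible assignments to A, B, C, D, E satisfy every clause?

The models are:
  A=0 B=1 C=1 D=1 E=1
  A=1 B=0 C=1 D=0 E=1
  A=1 B=1 C=1 D=0 E=1
Count: 3.

3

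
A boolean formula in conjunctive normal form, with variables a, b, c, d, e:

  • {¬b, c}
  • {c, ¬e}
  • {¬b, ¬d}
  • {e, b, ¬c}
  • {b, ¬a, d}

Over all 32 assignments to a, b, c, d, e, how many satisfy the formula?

10

Case analysis on b and c:
  b=T, c=T: remaining (a,d,e) ∈ {(F,F,F); (F,F,T); (T,F,F); (T,F,T)} — 4.
  b=T, c=F: a clause becomes empty — 0.
  b=F, c=T: remaining (a,d,e) ∈ {(F,F,T); (F,T,T); (T,T,T)} — 3.
  b=F, c=F: remaining (a,d,e) ∈ {(F,F,F); (F,T,F); (T,T,F)} — 3.
Total: 4 + 0 + 3 + 3 = 10.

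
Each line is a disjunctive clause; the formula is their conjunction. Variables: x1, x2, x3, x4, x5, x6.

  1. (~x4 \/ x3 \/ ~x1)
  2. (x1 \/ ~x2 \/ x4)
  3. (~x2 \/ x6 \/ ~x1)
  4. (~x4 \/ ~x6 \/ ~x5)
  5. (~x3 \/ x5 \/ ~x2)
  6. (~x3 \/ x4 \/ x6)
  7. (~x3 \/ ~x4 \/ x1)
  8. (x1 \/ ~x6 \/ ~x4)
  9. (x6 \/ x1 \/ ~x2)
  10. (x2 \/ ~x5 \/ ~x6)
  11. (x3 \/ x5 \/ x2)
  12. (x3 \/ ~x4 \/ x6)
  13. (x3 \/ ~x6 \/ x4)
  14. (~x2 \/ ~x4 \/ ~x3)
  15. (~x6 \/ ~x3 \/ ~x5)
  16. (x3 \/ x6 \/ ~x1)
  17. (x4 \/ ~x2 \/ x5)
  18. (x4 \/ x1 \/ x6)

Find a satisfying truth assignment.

x1=True, x2=False, x3=True, x4=False, x5=False, x6=True

Try x1 = True.
Set x2 = False and propagate.
Set x3 = True and propagate.
The remaining clauses are satisfied by x4 = False, x5 = False, x6 = True.
Every clause has at least one true literal under this assignment.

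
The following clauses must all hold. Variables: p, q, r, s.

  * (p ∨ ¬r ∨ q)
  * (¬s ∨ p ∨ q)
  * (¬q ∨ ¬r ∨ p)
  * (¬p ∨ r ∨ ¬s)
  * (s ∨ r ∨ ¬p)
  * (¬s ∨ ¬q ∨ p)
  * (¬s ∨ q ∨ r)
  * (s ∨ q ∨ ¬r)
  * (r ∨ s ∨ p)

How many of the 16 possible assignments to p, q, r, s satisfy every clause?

3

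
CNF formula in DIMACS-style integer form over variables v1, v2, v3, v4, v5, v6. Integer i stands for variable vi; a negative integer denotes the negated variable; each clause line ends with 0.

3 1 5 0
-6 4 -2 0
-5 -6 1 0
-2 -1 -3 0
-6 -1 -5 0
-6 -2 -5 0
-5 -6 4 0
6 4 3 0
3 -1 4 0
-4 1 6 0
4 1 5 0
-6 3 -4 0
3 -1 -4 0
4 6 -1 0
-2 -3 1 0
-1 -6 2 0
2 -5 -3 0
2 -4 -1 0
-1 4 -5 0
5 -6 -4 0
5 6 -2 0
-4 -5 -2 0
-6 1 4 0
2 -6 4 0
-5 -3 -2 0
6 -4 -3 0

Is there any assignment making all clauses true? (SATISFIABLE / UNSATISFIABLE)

v4 = True:
  v1 = True:
    propagation gives v3=True, v2=False; an empty clause results — contradiction.
  v1 = False:
    propagation gives v6=True, v5=False; an empty clause results — contradiction.
v4 = False:
  v1 = True:
    propagation gives v3=True, v2=False, v6=True; an empty clause results — contradiction.
  v1 = False:
    propagation gives v5=True, v6=False, v3=True, v2=False; an empty clause results — contradiction.
Every branch closes, so no satisfying assignment exists.

UNSATISFIABLE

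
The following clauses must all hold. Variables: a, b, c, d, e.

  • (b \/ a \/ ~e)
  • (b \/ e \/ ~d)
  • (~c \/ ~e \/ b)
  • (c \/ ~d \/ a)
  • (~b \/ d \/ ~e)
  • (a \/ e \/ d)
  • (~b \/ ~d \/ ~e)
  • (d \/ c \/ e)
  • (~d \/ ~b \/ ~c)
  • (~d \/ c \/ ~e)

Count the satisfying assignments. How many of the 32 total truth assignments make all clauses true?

The models are:
  a=T b=F c=F d=F e=T
  a=T b=F c=T d=F e=F
  a=T b=T c=F d=T e=F
  a=T b=T c=T d=F e=F
Count: 4.

4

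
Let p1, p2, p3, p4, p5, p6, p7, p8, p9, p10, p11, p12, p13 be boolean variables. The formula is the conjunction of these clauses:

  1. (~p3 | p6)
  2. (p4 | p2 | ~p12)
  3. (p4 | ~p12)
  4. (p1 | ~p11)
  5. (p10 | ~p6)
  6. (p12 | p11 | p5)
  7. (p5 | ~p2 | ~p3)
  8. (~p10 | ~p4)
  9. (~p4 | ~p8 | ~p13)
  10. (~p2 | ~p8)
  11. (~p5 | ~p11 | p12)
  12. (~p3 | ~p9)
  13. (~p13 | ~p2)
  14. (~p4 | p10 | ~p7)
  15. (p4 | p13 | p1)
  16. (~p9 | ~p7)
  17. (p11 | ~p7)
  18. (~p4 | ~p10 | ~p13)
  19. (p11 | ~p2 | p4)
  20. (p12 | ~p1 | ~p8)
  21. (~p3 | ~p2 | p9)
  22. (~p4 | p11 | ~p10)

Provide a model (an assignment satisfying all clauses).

p1=True, p2=False, p3=False, p4=True, p5=False, p6=False, p7=False, p8=False, p9=True, p10=False, p11=True, p12=True, p13=True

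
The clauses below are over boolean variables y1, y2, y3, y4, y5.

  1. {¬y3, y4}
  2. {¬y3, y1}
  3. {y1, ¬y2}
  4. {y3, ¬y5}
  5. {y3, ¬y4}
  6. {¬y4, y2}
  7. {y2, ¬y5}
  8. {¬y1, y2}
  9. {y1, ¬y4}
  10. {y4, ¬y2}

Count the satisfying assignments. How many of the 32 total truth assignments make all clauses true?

The models are:
  y1=0 y2=0 y3=0 y4=0 y5=0
  y1=1 y2=1 y3=1 y4=1 y5=0
  y1=1 y2=1 y3=1 y4=1 y5=1
That's 3 in total.

3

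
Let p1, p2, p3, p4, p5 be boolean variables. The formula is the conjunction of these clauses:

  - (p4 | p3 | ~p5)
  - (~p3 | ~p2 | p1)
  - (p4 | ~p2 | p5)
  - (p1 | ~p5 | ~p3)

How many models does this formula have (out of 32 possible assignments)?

19

Case analysis on p3 and p5:
  p3=T, p5=T: remaining (p1,p2,p4) ∈ {(T,F,F); (T,F,T); (T,T,F); (T,T,T)} — 4.
  p3=T, p5=F: 5 of the 8 assignments to (p1,p2,p4) work.
  p3=F, p5=T: remaining (p1,p2,p4) ∈ {(F,F,T); (F,T,T); (T,F,T); (T,T,T)} — 4.
  p3=F, p5=F: p1 free; 3 ways for (p2,p4) × 2^1 = 6.
Total: 4 + 5 + 4 + 6 = 19.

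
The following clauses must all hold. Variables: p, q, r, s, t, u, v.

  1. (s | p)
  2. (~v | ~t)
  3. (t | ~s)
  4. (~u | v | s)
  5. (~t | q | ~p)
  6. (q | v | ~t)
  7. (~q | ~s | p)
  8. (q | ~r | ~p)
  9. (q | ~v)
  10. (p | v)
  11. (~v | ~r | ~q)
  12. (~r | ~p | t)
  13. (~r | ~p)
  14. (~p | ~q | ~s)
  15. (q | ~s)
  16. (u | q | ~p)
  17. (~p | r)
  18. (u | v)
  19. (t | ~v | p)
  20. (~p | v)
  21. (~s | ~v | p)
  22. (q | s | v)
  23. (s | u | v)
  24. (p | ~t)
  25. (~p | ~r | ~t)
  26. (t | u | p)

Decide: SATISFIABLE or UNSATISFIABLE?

UNSATISFIABLE

p = True:
  propagation gives r=False; an empty clause results — contradiction.
p = False:
  propagation gives s=True, t=True; an empty clause results — contradiction.
Every branch closes, so no satisfying assignment exists.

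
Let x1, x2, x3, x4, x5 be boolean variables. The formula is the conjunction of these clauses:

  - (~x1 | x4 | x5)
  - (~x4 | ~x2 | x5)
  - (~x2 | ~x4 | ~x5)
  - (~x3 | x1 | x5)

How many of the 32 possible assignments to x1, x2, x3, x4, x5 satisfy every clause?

Case analysis on x5 and x4:
  x5=1, x4=1: remaining (x1,x2,x3) ∈ {(0,0,0); (0,0,1); (1,0,0); (1,0,1)} — 4.
  x5=1, x4=0: x1, x2, x3 free → 2^3 = 8.
  x5=0, x4=1: remaining (x1,x2,x3) ∈ {(0,0,0); (1,0,0); (1,0,1)} — 3.
  x5=0, x4=0: remaining (x1,x2,x3) ∈ {(0,0,0); (0,1,0)} — 2.
Total: 4 + 8 + 3 + 2 = 17.

17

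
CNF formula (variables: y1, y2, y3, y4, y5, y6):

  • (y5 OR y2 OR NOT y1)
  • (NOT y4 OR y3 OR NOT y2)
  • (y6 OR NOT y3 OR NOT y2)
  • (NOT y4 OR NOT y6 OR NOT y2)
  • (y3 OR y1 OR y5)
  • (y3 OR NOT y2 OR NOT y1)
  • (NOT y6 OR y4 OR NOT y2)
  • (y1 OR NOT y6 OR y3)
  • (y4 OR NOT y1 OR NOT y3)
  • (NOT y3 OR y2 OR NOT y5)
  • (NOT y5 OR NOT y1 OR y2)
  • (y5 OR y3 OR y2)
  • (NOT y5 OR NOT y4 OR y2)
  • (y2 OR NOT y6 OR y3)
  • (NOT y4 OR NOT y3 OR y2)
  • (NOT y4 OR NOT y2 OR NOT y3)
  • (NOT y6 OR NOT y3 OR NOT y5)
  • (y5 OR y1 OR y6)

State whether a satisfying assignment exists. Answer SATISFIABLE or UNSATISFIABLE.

Set y1 = False and propagate.
Branch on y2: take y2 = True.
Branch on y3: take y3 = False.
  then y4 is forced to False.
  then y5 is forced to True.
  then y6 is forced to False.
So y1=F, y2=T, y3=F, y4=F, y5=T, y6=F is a satisfying assignment.

SATISFIABLE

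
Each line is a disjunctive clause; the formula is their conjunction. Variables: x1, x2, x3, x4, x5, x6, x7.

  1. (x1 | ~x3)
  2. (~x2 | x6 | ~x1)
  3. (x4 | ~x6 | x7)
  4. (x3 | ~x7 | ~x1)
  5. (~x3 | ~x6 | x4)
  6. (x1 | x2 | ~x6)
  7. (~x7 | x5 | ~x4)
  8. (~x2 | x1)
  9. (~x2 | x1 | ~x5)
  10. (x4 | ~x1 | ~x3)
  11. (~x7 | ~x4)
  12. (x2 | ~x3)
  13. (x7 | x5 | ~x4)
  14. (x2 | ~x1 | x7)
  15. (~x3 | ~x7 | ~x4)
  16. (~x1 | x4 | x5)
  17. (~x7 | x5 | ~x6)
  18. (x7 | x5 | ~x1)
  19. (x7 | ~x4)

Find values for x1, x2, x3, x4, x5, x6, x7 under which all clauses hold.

x1=0, x2=0, x3=0, x4=0, x5=0, x6=0, x7=1

Check each clause:
  1. (x1 | ~x3) — ~x3 is true.
  2. (~x1 | x6 | ~x2) — ~x1 is true.
  3. (~x6 | x7 | x4) — ~x6 is true.
  4. (~x7 | ~x1 | x3) — ~x1 is true.
  5. (x4 | ~x3 | ~x6) — ~x6 is true.
  6. (x1 | ~x6 | x2) — ~x6 is true.
  7. (~x7 | x5 | ~x4) — ~x4 is true.
  8. (~x2 | x1) — ~x2 is true.
  9. (~x5 | x1 | ~x2) — ~x5 is true.
  10. (~x3 | x4 | ~x1) — ~x3 is true.
  11. (~x4 | ~x7) — ~x4 is true.
  12. (~x3 | x2) — ~x3 is true.
  13. (x5 | x7 | ~x4) — ~x4 is true.
  14. (x7 | ~x1 | x2) — ~x1 is true.
  15. (~x4 | ~x3 | ~x7) — ~x4 is true.
  16. (x5 | x4 | ~x1) — ~x1 is true.
  17. (~x6 | ~x7 | x5) — ~x6 is true.
  18. (x5 | ~x1 | x7) — ~x1 is true.
  19. (~x4 | x7) — ~x4 is true.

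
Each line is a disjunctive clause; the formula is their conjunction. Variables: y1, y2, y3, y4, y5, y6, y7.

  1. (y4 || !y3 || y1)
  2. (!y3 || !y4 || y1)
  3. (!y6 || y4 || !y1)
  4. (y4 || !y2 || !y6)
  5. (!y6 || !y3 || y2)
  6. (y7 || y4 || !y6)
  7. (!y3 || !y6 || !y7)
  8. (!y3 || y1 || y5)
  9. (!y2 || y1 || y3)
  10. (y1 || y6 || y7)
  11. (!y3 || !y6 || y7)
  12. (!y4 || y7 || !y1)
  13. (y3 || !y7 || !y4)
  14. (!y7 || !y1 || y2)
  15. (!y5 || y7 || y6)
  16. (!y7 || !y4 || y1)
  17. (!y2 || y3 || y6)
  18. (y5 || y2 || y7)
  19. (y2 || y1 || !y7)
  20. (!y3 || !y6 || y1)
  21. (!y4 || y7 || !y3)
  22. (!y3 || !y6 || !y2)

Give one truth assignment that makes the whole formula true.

y1=T  y2=T  y3=T  y4=T  y5=F  y6=F  y7=T

Branch on y1: take y1 = True.
For the remaining variables, y2 = True, y3 = True, y4 = True, y5 = False, y6 = False, y7 = True works.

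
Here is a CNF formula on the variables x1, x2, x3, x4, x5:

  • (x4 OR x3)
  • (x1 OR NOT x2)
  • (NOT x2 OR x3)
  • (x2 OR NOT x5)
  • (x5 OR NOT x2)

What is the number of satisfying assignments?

8

Case analysis on x2 and x3:
  x2=T, x3=T: remaining (x1,x4,x5) ∈ {(T,F,T); (T,T,T)} — 2.
  x2=T, x3=F: a clause becomes empty — 0.
  x2=F, x3=T: remaining (x1,x4,x5) ∈ {(F,F,F); (F,T,F); (T,F,F); (T,T,F)} — 4.
  x2=F, x3=F: remaining (x1,x4,x5) ∈ {(F,T,F); (T,T,F)} — 2.
Total: 2 + 0 + 4 + 2 = 8.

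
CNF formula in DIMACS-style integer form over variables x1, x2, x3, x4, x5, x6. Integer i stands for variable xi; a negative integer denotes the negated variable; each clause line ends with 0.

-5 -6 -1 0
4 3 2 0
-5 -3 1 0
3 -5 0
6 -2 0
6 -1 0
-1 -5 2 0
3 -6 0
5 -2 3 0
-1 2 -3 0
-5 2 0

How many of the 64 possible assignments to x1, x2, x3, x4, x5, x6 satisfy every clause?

Case analysis on x2 and x3:
  x2=T, x3=T: remaining (x1,x4,x5,x6) ∈ {(F,F,F,T); (F,T,F,T); (T,F,F,T); (T,T,F,T)} — 4.
  x2=T, x3=F: a clause becomes empty — 0.
  x2=F, x3=T: remaining (x1,x4,x5,x6) ∈ {(F,F,F,F); (F,F,F,T); (F,T,F,F); (F,T,F,T)} — 4.
  x2=F, x3=F: remaining (x1,x4,x5,x6) ∈ {(F,T,F,F)} — 1.
Total: 4 + 0 + 4 + 1 = 9.

9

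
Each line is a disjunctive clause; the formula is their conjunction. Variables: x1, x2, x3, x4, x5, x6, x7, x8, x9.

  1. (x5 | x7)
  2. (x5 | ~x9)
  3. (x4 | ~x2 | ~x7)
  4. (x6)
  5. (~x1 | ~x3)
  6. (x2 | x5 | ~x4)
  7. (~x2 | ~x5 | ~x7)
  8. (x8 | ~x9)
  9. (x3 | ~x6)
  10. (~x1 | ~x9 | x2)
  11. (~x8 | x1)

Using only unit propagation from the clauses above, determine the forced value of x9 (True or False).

(x6) is a unit clause: x6 = True.
In (~x6 | x3), ~x6 is now false; x3 must hold, so x3 = True.
(~x3 | ~x1): since x3 = True, the clause reduces to (~x1). x1 = False.
(~x8 | x1): since x1 = False, the clause reduces to (~x8). x8 = False.
(x8 | ~x9) with x8 = False leaves only ~x9, so x9 = False.

False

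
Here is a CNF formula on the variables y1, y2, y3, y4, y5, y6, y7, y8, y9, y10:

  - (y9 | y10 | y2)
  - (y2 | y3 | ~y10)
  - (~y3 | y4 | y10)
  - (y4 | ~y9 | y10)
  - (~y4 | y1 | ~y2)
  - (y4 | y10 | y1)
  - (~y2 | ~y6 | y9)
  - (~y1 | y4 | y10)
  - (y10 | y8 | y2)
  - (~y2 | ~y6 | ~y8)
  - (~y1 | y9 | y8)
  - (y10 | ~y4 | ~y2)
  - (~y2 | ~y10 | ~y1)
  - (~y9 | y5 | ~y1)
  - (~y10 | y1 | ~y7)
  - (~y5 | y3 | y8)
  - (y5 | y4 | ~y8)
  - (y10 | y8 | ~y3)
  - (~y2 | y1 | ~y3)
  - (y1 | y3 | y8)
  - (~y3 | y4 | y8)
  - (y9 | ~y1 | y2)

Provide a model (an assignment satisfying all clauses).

y1=False  y2=False  y3=True  y4=True  y5=True  y6=False  y7=False  y8=False  y9=False  y10=True

Pure literal: y6 appears only negated; assign y6 = False.
y7 occurs only negated in the remaining clauses — set y7 = False.
Try y1 = False.
Branch on y2: take y2 = False.
The remaining clauses are satisfied by y3 = True, y4 = True, y5 = True, y8 = False, y9 = False, y10 = True.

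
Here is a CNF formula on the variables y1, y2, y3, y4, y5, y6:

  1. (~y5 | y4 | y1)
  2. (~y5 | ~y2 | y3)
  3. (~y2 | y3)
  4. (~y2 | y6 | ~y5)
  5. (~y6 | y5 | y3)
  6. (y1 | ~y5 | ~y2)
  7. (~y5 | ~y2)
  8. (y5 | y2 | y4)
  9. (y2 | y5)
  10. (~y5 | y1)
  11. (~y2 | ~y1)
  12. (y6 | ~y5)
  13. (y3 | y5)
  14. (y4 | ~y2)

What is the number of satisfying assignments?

The models are:
  y1=F y2=T y3=T y4=T y5=F y6=F
  y1=F y2=T y3=T y4=T y5=F y6=T
  y1=T y2=F y3=F y4=F y5=T y6=T
  y1=T y2=F y3=F y4=T y5=T y6=T
  y1=T y2=F y3=T y4=F y5=T y6=T
  y1=T y2=F y3=T y4=T y5=T y6=T
That's 6 in total.

6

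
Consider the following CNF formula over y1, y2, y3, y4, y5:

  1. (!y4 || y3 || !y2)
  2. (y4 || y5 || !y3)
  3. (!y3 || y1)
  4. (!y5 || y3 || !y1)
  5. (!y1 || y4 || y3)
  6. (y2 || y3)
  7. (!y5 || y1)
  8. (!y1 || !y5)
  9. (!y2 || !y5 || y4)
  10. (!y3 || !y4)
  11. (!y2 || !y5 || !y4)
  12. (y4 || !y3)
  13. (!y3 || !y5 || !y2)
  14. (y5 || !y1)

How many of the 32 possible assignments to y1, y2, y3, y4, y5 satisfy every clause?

1

The models are:
  y1=0 y2=1 y3=0 y4=0 y5=0
Count: 1.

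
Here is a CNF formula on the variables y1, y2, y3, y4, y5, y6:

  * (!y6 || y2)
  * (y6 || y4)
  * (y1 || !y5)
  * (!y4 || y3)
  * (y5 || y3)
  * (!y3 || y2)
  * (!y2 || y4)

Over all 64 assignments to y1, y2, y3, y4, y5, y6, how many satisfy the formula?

6

Satisfying assignments:
  y1=F y2=T y3=T y4=T y5=F y6=F
  y1=F y2=T y3=T y4=T y5=F y6=T
  y1=T y2=T y3=T y4=T y5=F y6=F
  y1=T y2=T y3=T y4=T y5=F y6=T
  y1=T y2=T y3=T y4=T y5=T y6=F
  y1=T y2=T y3=T y4=T y5=T y6=T
That's 6 in total.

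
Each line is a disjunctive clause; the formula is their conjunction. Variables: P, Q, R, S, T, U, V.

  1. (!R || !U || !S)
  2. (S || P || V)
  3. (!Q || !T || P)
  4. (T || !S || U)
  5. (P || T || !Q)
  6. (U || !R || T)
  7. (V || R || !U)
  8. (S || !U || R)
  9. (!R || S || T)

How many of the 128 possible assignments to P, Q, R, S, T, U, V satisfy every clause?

38

Split on R, then S.
  R=1, S=1: V free; 3 ways for (P,Q,T,U) × 2^1 = 6.
  R=1, S=0: U free; 5 ways for (P,Q,T,V) × 2^1 = 10.
  R=0, S=1: 12 of the 32 assignments to (P,Q,T,U,V) work.
  R=0, S=0: T free; 5 ways for (P,Q,U,V) × 2^1 = 10.
Total: 6 + 10 + 12 + 10 = 38.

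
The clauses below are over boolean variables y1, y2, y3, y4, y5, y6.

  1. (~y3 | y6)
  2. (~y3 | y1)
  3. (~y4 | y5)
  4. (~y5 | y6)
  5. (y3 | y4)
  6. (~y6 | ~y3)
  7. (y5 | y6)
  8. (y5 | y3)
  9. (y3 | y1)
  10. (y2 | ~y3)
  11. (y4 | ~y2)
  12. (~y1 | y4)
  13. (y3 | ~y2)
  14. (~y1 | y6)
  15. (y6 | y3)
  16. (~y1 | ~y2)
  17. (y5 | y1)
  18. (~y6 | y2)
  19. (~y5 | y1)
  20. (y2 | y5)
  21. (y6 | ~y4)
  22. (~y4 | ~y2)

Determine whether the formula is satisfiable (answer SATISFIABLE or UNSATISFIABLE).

y3 = True:
  propagation gives y6=True; an empty clause results — contradiction.
y3 = False:
  propagation gives y4=True, y5=True, y6=True, y1=True; an empty clause results — contradiction.
Every branch closes, so no satisfying assignment exists.

UNSATISFIABLE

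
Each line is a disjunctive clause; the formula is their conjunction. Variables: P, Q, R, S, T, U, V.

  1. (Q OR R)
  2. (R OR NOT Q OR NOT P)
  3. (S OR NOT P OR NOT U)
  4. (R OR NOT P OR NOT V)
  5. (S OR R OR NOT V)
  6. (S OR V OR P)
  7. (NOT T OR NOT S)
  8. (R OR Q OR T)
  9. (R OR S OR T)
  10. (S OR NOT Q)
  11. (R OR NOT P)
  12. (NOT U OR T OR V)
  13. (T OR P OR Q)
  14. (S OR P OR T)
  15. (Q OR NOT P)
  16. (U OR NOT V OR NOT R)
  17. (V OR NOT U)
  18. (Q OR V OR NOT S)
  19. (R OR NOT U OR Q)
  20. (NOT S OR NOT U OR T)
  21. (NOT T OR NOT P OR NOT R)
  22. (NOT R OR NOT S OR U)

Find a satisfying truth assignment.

P=F, Q=T, R=F, S=T, T=F, U=F, V=T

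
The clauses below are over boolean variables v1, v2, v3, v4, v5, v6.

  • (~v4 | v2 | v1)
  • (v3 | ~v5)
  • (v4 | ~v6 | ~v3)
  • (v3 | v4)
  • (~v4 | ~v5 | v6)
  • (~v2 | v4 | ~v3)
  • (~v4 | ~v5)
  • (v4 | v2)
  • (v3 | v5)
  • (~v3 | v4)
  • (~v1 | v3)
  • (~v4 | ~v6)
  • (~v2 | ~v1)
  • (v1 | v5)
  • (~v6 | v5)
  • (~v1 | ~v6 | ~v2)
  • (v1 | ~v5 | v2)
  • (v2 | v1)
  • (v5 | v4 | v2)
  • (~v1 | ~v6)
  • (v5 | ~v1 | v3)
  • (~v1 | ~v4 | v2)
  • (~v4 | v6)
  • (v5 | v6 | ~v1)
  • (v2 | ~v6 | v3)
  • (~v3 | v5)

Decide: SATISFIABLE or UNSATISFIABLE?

UNSATISFIABLE

v4 = True:
  propagation gives v5=False, v3=True; an empty clause results — contradiction.
v4 = False:
  propagation gives v3=True; an empty clause results — contradiction.
Every branch closes, so no satisfying assignment exists.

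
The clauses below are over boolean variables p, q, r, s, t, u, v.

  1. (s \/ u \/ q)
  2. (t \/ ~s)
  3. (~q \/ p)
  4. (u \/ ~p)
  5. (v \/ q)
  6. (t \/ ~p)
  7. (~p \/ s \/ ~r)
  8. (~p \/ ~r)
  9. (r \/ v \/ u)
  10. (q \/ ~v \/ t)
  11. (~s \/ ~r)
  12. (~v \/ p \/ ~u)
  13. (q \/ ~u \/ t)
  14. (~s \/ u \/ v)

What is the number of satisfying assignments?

7

The models are:
  p=0 q=0 r=0 s=1 t=1 u=0 v=1
  p=1 q=0 r=0 s=0 t=1 u=1 v=1
  p=1 q=0 r=0 s=1 t=1 u=1 v=1
  p=1 q=1 r=0 s=0 t=1 u=1 v=0
  p=1 q=1 r=0 s=0 t=1 u=1 v=1
  p=1 q=1 r=0 s=1 t=1 u=1 v=0
  p=1 q=1 r=0 s=1 t=1 u=1 v=1
That's 7 in total.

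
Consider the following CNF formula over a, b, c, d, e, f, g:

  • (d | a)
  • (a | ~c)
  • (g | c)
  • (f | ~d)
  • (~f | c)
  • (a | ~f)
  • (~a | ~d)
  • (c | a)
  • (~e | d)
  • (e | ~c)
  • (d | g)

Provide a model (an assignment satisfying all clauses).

a=True, b=False, c=False, d=False, e=False, f=False, g=True

g occurs only positively in the remaining clauses — set g = True.
Try a = True.
  then d is forced to False.
  then e is forced to False.
  then c is forced to False.
  then f is forced to False.
b is now unconstrained; take b = False.
Every clause has at least one true literal under this assignment.
Check each clause:
  1. (d | a) — a is true.
  2. (a | ~c) — a is true.
  3. (g | c) — g is true.
  4. (f | ~d) — ~d is true.
  5. (c | ~f) — ~f is true.
  6. (~f | a) — a is true.
  7. (~d | ~a) — ~d is true.
  8. (c | a) — a is true.
  9. (~e | d) — ~e is true.
  10. (~c | e) — ~c is true.
  11. (g | d) — g is true.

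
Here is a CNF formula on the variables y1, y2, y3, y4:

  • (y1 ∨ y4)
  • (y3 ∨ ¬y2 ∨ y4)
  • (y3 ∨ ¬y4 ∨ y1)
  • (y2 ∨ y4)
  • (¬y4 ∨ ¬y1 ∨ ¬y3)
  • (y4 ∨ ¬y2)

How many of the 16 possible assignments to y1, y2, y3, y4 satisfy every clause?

4

The models are:
  y1=0 y2=0 y3=1 y4=1
  y1=0 y2=1 y3=1 y4=1
  y1=1 y2=0 y3=0 y4=1
  y1=1 y2=1 y3=0 y4=1
Count: 4.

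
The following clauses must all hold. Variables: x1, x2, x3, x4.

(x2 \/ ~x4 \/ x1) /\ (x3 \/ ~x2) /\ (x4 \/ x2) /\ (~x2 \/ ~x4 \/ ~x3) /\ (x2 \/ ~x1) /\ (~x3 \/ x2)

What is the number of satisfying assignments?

Satisfying assignments:
  x1=F x2=T x3=T x4=F
  x1=T x2=T x3=T x4=F
That's 2 in total.

2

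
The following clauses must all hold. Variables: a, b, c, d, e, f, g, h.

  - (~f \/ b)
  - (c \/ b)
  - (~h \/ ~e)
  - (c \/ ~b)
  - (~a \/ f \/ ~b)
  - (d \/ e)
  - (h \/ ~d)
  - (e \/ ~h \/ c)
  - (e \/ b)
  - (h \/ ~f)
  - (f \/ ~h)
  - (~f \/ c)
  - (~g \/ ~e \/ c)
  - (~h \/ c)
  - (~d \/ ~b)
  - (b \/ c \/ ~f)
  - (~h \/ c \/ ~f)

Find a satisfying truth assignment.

a=F  b=F  c=T  d=F  e=T  f=F  g=F  h=F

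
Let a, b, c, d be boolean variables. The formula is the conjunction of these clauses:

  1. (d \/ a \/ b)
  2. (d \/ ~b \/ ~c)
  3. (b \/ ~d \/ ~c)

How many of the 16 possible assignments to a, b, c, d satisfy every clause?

Case analysis on b and d:
  b=T, d=T: remaining (a,c) ∈ {(F,F); (F,T); (T,F); (T,T)} — 4.
  b=T, d=F: remaining (a,c) ∈ {(F,F); (T,F)} — 2.
  b=F, d=T: remaining (a,c) ∈ {(F,F); (T,F)} — 2.
  b=F, d=F: remaining (a,c) ∈ {(T,F); (T,T)} — 2.
Total: 4 + 2 + 2 + 2 = 10.

10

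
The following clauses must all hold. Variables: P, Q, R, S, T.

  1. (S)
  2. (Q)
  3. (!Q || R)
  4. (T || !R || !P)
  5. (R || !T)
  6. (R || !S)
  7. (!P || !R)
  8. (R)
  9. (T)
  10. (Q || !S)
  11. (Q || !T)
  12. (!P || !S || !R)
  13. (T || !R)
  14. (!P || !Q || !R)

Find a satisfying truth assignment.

P=False  Q=True  R=True  S=True  T=True

The clause (S) is unit: S must be True.
Unit propagation: (Q) forces Q = True.
(R) is a unit clause, so R = True.
The clause (!P) is unit: P must be False.
(T) is a unit clause, so T = True.
Check each clause:
  1. (S) — S is true.
  2. (Q) — Q is true.
  3. (R || !Q) — R is true.
  4. (!P || !R || T) — T is true.
  5. (!T || R) — R is true.
  6. (R || !S) — R is true.
  7. (!R || !P) — !P is true.
  8. (R) — R is true.
  9. (T) — T is true.
  10. (Q || !S) — Q is true.
  11. (!T || Q) — Q is true.
  12. (!R || !S || !P) — !P is true.
  13. (T || !R) — T is true.
  14. (!Q || !R || !P) — !P is true.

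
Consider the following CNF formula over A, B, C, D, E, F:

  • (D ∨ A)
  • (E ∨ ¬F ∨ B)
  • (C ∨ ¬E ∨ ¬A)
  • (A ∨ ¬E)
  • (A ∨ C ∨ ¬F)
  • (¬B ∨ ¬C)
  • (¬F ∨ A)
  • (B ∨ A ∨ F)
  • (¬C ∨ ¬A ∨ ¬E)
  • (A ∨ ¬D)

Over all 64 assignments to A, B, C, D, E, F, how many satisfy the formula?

Satisfying assignments:
  A=T B=F C=F D=F E=F F=F
  A=T B=F C=F D=T E=F F=F
  A=T B=F C=T D=F E=F F=F
  A=T B=F C=T D=T E=F F=F
  A=T B=T C=F D=F E=F F=F
  A=T B=T C=F D=F E=F F=T
  A=T B=T C=F D=T E=F F=F
  A=T B=T C=F D=T E=F F=T
That's 8 in total.

8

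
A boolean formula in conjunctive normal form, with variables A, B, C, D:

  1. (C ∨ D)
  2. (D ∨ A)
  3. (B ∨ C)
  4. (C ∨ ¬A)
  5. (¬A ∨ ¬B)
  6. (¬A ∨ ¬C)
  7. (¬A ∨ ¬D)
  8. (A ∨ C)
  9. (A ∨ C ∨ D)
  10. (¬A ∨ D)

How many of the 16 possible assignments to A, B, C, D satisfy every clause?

The models are:
  A=0 B=0 C=1 D=1
  A=0 B=1 C=1 D=1
That's 2 in total.

2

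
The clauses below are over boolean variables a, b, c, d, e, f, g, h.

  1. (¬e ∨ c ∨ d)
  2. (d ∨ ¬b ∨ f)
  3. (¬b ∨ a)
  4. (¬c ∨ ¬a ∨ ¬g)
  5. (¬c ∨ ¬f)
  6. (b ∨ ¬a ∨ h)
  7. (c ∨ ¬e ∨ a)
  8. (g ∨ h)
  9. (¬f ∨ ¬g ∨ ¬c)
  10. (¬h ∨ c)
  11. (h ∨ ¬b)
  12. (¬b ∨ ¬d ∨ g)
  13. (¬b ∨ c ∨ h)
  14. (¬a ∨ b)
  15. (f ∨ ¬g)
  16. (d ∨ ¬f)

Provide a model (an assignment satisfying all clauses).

e occurs only negated in the remaining clauses — set e = False.
Branch on a: take a = False.
  then b is forced to False.
Try c = False.
  then h is forced to False.
  then g is forced to True.
  then f is forced to True.
  then d is forced to True.
Every clause has at least one true literal under this assignment.

a=False, b=False, c=False, d=True, e=False, f=True, g=True, h=False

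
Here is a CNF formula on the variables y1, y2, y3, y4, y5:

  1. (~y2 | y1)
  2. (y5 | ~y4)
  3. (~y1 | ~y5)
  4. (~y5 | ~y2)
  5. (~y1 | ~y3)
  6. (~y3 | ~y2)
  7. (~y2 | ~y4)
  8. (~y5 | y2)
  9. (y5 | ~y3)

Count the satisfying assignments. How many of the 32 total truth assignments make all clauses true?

3

The models are:
  y1=0 y2=0 y3=0 y4=0 y5=0
  y1=1 y2=0 y3=0 y4=0 y5=0
  y1=1 y2=1 y3=0 y4=0 y5=0
That's 3 in total.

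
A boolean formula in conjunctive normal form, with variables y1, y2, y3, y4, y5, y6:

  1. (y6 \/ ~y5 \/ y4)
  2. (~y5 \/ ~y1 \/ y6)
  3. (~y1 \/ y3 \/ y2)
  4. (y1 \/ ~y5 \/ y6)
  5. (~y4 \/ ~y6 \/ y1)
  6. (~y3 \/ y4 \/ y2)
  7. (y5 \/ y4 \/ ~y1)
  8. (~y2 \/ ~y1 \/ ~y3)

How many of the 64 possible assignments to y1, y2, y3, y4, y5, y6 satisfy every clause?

20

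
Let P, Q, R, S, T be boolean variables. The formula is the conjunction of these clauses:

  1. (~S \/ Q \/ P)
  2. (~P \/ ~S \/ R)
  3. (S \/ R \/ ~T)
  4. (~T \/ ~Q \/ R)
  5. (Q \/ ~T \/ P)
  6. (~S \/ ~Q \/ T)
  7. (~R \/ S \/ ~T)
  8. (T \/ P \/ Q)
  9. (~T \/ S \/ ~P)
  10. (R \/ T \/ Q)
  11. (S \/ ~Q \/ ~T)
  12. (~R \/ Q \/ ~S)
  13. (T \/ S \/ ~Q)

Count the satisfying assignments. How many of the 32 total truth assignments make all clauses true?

3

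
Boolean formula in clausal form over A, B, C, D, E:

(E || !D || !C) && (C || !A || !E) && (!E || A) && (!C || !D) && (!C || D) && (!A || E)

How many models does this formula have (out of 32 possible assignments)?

4

Satisfying assignments:
  A=0 B=0 C=0 D=0 E=0
  A=0 B=0 C=0 D=1 E=0
  A=0 B=1 C=0 D=0 E=0
  A=0 B=1 C=0 D=1 E=0
Count: 4.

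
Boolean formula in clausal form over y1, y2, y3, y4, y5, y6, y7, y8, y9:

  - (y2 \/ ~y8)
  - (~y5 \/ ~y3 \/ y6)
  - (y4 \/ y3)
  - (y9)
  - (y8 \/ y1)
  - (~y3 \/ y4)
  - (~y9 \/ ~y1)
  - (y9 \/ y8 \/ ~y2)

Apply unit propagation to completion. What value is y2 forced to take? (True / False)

(y9) is a unit clause: y9 = True.
(~y1 \/ ~y9) with y9 = True leaves only ~y1, so y1 = False.
(y8 \/ y1): since y1 = False, the clause reduces to (y8). y8 = True.
(y2 \/ ~y8): since y8 = True, the clause reduces to (y2). y2 = True.

True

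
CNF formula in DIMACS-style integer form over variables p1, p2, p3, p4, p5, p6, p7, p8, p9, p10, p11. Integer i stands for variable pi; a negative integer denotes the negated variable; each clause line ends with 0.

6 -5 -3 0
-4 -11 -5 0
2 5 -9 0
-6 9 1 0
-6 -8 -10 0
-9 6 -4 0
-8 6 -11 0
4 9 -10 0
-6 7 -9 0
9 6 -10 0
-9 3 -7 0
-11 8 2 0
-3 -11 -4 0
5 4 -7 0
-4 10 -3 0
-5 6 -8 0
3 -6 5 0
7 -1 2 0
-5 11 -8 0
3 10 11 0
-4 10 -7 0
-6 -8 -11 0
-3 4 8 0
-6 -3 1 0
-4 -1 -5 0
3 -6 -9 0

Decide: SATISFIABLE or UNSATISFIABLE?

SATISFIABLE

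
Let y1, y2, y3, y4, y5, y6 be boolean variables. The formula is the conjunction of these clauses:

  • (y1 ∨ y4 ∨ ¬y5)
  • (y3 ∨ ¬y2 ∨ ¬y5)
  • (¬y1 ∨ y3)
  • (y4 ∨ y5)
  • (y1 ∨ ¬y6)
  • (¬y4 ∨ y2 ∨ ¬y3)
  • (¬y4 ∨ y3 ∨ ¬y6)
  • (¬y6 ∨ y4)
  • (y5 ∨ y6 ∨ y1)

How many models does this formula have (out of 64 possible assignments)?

8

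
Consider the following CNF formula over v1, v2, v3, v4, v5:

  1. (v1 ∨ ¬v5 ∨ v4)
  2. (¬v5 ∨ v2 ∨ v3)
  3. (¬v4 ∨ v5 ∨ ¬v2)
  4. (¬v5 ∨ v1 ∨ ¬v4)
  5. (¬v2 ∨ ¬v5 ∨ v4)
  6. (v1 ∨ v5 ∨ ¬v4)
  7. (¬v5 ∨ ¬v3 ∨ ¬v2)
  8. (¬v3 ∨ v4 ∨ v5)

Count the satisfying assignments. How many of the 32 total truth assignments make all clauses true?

Split on v5, then v4.
  v5=T, v4=T: remaining (v1,v2,v3) ∈ {(T,F,T); (T,T,F)} — 2.
  v5=T, v4=F: remaining (v1,v2,v3) ∈ {(T,F,T)} — 1.
  v5=F, v4=T: remaining (v1,v2,v3) ∈ {(T,F,F); (T,F,T)} — 2.
  v5=F, v4=F: remaining (v1,v2,v3) ∈ {(F,F,F); (F,T,F); (T,F,F); (T,T,F)} — 4.
Total: 2 + 1 + 2 + 4 = 9.

9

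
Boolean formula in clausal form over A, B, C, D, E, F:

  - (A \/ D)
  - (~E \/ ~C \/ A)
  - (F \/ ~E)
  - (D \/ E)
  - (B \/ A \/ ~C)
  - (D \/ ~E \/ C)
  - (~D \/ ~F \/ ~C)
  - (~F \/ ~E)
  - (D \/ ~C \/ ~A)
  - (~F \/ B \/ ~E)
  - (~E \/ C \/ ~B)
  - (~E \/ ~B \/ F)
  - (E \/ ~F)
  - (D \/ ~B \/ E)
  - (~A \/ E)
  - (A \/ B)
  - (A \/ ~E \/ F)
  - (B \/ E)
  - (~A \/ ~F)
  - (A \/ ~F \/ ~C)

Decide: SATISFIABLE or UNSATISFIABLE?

Try A = False.
  then D is forced to True.
  then B is forced to True.
Try C = False.
  then E is forced to False.
  then F is forced to False.
Every clause has at least one true literal under this assignment.
So A = F, B = T, C = F, D = T, E = F, F = F is a satisfying assignment.

SATISFIABLE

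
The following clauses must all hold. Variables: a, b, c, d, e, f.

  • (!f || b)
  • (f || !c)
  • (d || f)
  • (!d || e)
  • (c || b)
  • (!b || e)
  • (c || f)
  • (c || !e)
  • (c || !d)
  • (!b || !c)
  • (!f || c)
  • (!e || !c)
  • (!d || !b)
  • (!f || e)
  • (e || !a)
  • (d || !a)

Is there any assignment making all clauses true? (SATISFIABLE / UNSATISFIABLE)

UNSATISFIABLE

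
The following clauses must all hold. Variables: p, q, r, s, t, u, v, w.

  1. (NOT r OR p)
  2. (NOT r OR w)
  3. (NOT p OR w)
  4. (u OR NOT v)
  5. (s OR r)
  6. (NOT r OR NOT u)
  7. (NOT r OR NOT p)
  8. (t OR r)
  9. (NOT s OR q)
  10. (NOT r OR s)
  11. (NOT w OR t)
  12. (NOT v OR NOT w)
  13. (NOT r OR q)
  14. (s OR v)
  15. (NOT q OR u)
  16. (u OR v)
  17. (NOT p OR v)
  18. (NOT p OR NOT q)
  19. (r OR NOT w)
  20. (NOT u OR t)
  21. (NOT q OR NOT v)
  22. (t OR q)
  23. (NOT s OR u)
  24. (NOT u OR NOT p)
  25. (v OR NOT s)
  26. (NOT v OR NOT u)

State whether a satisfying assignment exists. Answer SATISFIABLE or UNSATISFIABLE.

r = True:
  propagation gives p=True; an empty clause results — contradiction.
r = False:
  propagation gives s=True, t=True, q=True, u=True; an empty clause results — contradiction.
Every branch closes, so no satisfying assignment exists.

UNSATISFIABLE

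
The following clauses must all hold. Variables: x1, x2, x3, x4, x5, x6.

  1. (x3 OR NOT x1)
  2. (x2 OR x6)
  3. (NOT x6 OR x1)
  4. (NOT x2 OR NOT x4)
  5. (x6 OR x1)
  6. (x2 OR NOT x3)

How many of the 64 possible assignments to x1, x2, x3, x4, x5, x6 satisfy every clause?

4

Satisfying assignments:
  x1=T x2=T x3=T x4=F x5=F x6=F
  x1=T x2=T x3=T x4=F x5=F x6=T
  x1=T x2=T x3=T x4=F x5=T x6=F
  x1=T x2=T x3=T x4=F x5=T x6=T
That's 4 in total.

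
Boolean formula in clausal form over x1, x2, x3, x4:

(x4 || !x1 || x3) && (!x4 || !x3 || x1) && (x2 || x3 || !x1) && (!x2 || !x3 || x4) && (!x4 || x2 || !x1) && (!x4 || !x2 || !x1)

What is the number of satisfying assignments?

6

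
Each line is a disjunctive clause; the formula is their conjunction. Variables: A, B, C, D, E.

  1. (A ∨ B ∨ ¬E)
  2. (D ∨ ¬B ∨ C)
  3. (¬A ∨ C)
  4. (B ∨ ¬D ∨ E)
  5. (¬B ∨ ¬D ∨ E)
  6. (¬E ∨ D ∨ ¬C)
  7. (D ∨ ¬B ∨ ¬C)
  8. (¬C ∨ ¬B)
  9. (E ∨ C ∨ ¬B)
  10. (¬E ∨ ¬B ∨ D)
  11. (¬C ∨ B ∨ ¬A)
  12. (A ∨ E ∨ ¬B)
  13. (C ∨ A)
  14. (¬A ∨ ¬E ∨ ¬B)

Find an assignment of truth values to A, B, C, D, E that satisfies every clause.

A = F  B = F  C = T  D = F  E = F

Branch on A: take A = False.
  then C is forced to True.
  then B is forced to False.
  then E is forced to False.
  then D is forced to False.
Every clause has at least one true literal under this assignment.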